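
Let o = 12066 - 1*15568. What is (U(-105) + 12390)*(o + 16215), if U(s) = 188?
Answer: 159904114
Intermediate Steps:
o = -3502 (o = 12066 - 15568 = -3502)
(U(-105) + 12390)*(o + 16215) = (188 + 12390)*(-3502 + 16215) = 12578*12713 = 159904114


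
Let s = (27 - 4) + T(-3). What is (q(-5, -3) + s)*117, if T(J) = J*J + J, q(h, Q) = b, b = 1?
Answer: 3510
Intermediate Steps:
q(h, Q) = 1
T(J) = J + J² (T(J) = J² + J = J + J²)
s = 29 (s = (27 - 4) - 3*(1 - 3) = 23 - 3*(-2) = 23 + 6 = 29)
(q(-5, -3) + s)*117 = (1 + 29)*117 = 30*117 = 3510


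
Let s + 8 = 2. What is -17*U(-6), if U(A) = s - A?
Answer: 0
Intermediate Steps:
s = -6 (s = -8 + 2 = -6)
U(A) = -6 - A
-17*U(-6) = -17*(-6 - 1*(-6)) = -17*(-6 + 6) = -17*0 = 0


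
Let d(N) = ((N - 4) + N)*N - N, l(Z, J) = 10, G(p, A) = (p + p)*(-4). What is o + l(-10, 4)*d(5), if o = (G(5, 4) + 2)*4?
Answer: 98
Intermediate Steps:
G(p, A) = -8*p (G(p, A) = (2*p)*(-4) = -8*p)
o = -152 (o = (-8*5 + 2)*4 = (-40 + 2)*4 = -38*4 = -152)
d(N) = -N + N*(-4 + 2*N) (d(N) = ((-4 + N) + N)*N - N = (-4 + 2*N)*N - N = N*(-4 + 2*N) - N = -N + N*(-4 + 2*N))
o + l(-10, 4)*d(5) = -152 + 10*(5*(-5 + 2*5)) = -152 + 10*(5*(-5 + 10)) = -152 + 10*(5*5) = -152 + 10*25 = -152 + 250 = 98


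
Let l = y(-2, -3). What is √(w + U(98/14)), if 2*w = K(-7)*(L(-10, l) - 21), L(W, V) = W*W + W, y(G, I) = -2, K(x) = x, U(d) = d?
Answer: I*√938/2 ≈ 15.313*I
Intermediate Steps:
l = -2
L(W, V) = W + W² (L(W, V) = W² + W = W + W²)
w = -483/2 (w = (-7*(-10*(1 - 10) - 21))/2 = (-7*(-10*(-9) - 21))/2 = (-7*(90 - 21))/2 = (-7*69)/2 = (½)*(-483) = -483/2 ≈ -241.50)
√(w + U(98/14)) = √(-483/2 + 98/14) = √(-483/2 + 98*(1/14)) = √(-483/2 + 7) = √(-469/2) = I*√938/2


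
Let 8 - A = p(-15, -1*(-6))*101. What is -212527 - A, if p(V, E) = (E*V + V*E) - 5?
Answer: -231220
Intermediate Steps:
p(V, E) = -5 + 2*E*V (p(V, E) = (E*V + E*V) - 5 = 2*E*V - 5 = -5 + 2*E*V)
A = 18693 (A = 8 - (-5 + 2*(-1*(-6))*(-15))*101 = 8 - (-5 + 2*6*(-15))*101 = 8 - (-5 - 180)*101 = 8 - (-185)*101 = 8 - 1*(-18685) = 8 + 18685 = 18693)
-212527 - A = -212527 - 1*18693 = -212527 - 18693 = -231220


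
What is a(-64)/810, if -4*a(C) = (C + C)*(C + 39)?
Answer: -80/81 ≈ -0.98765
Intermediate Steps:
a(C) = -C*(39 + C)/2 (a(C) = -(C + C)*(C + 39)/4 = -2*C*(39 + C)/4 = -C*(39 + C)/2)
a(-64)/810 = -1/2*(-64)*(39 - 64)/810 = -1/2*(-64)*(-25)*(1/810) = -800*1/810 = -80/81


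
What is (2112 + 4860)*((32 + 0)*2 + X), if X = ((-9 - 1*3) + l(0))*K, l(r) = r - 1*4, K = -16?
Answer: 2231040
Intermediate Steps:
l(r) = -4 + r (l(r) = r - 4 = -4 + r)
X = 256 (X = ((-9 - 1*3) + (-4 + 0))*(-16) = ((-9 - 3) - 4)*(-16) = (-12 - 4)*(-16) = -16*(-16) = 256)
(2112 + 4860)*((32 + 0)*2 + X) = (2112 + 4860)*((32 + 0)*2 + 256) = 6972*(32*2 + 256) = 6972*(64 + 256) = 6972*320 = 2231040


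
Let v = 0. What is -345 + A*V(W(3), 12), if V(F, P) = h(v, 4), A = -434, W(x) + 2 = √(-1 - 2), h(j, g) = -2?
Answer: 523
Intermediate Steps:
W(x) = -2 + I*√3 (W(x) = -2 + √(-1 - 2) = -2 + √(-3) = -2 + I*√3)
V(F, P) = -2
-345 + A*V(W(3), 12) = -345 - 434*(-2) = -345 + 868 = 523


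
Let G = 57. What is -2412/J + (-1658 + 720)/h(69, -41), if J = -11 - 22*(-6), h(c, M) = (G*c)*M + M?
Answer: -27780545/1394041 ≈ -19.928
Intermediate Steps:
h(c, M) = M + 57*M*c (h(c, M) = (57*c)*M + M = 57*M*c + M = M + 57*M*c)
J = 121 (J = -11 + 132 = 121)
-2412/J + (-1658 + 720)/h(69, -41) = -2412/121 + (-1658 + 720)/((-41*(1 + 57*69))) = -2412*1/121 - 938*(-1/(41*(1 + 3933))) = -2412/121 - 938/((-41*3934)) = -2412/121 - 938/(-161294) = -2412/121 - 938*(-1/161294) = -2412/121 + 67/11521 = -27780545/1394041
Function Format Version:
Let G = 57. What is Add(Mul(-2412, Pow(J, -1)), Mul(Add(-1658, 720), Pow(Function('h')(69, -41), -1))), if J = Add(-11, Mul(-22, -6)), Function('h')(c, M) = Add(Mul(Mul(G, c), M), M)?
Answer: Rational(-27780545, 1394041) ≈ -19.928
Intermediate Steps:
Function('h')(c, M) = Add(M, Mul(57, M, c)) (Function('h')(c, M) = Add(Mul(Mul(57, c), M), M) = Add(Mul(57, M, c), M) = Add(M, Mul(57, M, c)))
J = 121 (J = Add(-11, 132) = 121)
Add(Mul(-2412, Pow(J, -1)), Mul(Add(-1658, 720), Pow(Function('h')(69, -41), -1))) = Add(Mul(-2412, Pow(121, -1)), Mul(Add(-1658, 720), Pow(Mul(-41, Add(1, Mul(57, 69))), -1))) = Add(Mul(-2412, Rational(1, 121)), Mul(-938, Pow(Mul(-41, Add(1, 3933)), -1))) = Add(Rational(-2412, 121), Mul(-938, Pow(Mul(-41, 3934), -1))) = Add(Rational(-2412, 121), Mul(-938, Pow(-161294, -1))) = Add(Rational(-2412, 121), Mul(-938, Rational(-1, 161294))) = Add(Rational(-2412, 121), Rational(67, 11521)) = Rational(-27780545, 1394041)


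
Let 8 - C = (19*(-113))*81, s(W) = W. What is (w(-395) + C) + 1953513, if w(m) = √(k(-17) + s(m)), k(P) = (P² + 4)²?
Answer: 2127428 + √85454 ≈ 2.1277e+6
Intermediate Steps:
k(P) = (4 + P²)²
w(m) = √(85849 + m) (w(m) = √((4 + (-17)²)² + m) = √((4 + 289)² + m) = √(293² + m) = √(85849 + m))
C = 173915 (C = 8 - 19*(-113)*81 = 8 - (-2147)*81 = 8 - 1*(-173907) = 8 + 173907 = 173915)
(w(-395) + C) + 1953513 = (√(85849 - 395) + 173915) + 1953513 = (√85454 + 173915) + 1953513 = (173915 + √85454) + 1953513 = 2127428 + √85454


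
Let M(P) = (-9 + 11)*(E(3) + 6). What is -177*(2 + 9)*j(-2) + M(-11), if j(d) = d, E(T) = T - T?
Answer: 3906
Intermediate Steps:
E(T) = 0
M(P) = 12 (M(P) = (-9 + 11)*(0 + 6) = 2*6 = 12)
-177*(2 + 9)*j(-2) + M(-11) = -177*(2 + 9)*(-2) + 12 = -1947*(-2) + 12 = -177*(-22) + 12 = 3894 + 12 = 3906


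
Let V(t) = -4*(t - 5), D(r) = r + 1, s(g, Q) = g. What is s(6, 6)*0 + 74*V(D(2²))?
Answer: 0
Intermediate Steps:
D(r) = 1 + r
V(t) = 20 - 4*t (V(t) = -4*(-5 + t) = 20 - 4*t)
s(6, 6)*0 + 74*V(D(2²)) = 6*0 + 74*(20 - 4*(1 + 2²)) = 0 + 74*(20 - 4*(1 + 4)) = 0 + 74*(20 - 4*5) = 0 + 74*(20 - 20) = 0 + 74*0 = 0 + 0 = 0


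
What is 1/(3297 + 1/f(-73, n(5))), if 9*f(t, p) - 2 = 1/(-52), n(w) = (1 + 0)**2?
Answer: 103/340059 ≈ 0.00030289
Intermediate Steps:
n(w) = 1 (n(w) = 1**2 = 1)
f(t, p) = 103/468 (f(t, p) = 2/9 + (1/9)/(-52) = 2/9 + (1/9)*(-1/52) = 2/9 - 1/468 = 103/468)
1/(3297 + 1/f(-73, n(5))) = 1/(3297 + 1/(103/468)) = 1/(3297 + 468/103) = 1/(340059/103) = 103/340059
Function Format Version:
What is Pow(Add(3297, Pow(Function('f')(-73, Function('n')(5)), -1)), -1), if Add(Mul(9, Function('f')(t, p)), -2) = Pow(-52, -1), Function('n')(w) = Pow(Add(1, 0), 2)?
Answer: Rational(103, 340059) ≈ 0.00030289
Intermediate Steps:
Function('n')(w) = 1 (Function('n')(w) = Pow(1, 2) = 1)
Function('f')(t, p) = Rational(103, 468) (Function('f')(t, p) = Add(Rational(2, 9), Mul(Rational(1, 9), Pow(-52, -1))) = Add(Rational(2, 9), Mul(Rational(1, 9), Rational(-1, 52))) = Add(Rational(2, 9), Rational(-1, 468)) = Rational(103, 468))
Pow(Add(3297, Pow(Function('f')(-73, Function('n')(5)), -1)), -1) = Pow(Add(3297, Pow(Rational(103, 468), -1)), -1) = Pow(Add(3297, Rational(468, 103)), -1) = Pow(Rational(340059, 103), -1) = Rational(103, 340059)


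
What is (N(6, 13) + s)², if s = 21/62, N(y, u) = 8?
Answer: 267289/3844 ≈ 69.534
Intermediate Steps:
s = 21/62 (s = 21*(1/62) = 21/62 ≈ 0.33871)
(N(6, 13) + s)² = (8 + 21/62)² = (517/62)² = 267289/3844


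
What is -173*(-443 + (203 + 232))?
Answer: 1384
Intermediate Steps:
-173*(-443 + (203 + 232)) = -173*(-443 + 435) = -173*(-8) = 1384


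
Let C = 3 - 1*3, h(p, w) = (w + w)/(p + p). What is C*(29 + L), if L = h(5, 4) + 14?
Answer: 0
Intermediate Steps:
h(p, w) = w/p (h(p, w) = (2*w)/((2*p)) = (2*w)*(1/(2*p)) = w/p)
L = 74/5 (L = 4/5 + 14 = 4*(⅕) + 14 = ⅘ + 14 = 74/5 ≈ 14.800)
C = 0 (C = 3 - 3 = 0)
C*(29 + L) = 0*(29 + 74/5) = 0*(219/5) = 0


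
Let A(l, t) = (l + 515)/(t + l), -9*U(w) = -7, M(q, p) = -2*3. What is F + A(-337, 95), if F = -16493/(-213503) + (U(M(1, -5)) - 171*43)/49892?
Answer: -4672824035951/5800063917582 ≈ -0.80565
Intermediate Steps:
M(q, p) = -6
U(w) = 7/9 (U(w) = -⅑*(-7) = 7/9)
F = -3360837353/47934412542 (F = -16493/(-213503) + (7/9 - 171*43)/49892 = -16493*(-1/213503) + (7/9 - 7353)*(1/49892) = 16493/213503 - 66170/9*1/49892 = 16493/213503 - 33085/224514 = -3360837353/47934412542 ≈ -0.070113)
A(l, t) = (515 + l)/(l + t)
F + A(-337, 95) = -3360837353/47934412542 + (515 - 337)/(-337 + 95) = -3360837353/47934412542 + 178/(-242) = -3360837353/47934412542 - 1/242*178 = -3360837353/47934412542 - 89/121 = -4672824035951/5800063917582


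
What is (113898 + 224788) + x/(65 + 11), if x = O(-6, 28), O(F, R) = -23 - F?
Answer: 25740119/76 ≈ 3.3869e+5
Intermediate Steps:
x = -17 (x = -23 - 1*(-6) = -23 + 6 = -17)
(113898 + 224788) + x/(65 + 11) = (113898 + 224788) - 17/(65 + 11) = 338686 - 17/76 = 25740119/76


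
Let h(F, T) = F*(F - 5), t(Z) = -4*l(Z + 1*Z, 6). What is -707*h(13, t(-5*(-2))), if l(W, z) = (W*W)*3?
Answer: -73528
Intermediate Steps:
l(W, z) = 3*W² (l(W, z) = W²*3 = 3*W²)
t(Z) = -48*Z² (t(Z) = -12*(Z + 1*Z)² = -12*(Z + Z)² = -12*(2*Z)² = -12*4*Z² = -48*Z²)
h(F, T) = F*(-5 + F)
-707*h(13, t(-5*(-2))) = -9191*(-5 + 13) = -9191*8 = -707*104 = -73528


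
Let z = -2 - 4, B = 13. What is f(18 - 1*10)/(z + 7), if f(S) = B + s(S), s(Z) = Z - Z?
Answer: 13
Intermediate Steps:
s(Z) = 0
f(S) = 13 (f(S) = 13 + 0 = 13)
z = -6
f(18 - 1*10)/(z + 7) = 13/(-6 + 7) = 13/1 = 1*13 = 13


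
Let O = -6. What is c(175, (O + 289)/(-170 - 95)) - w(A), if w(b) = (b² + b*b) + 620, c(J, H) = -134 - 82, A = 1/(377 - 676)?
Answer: -74739238/89401 ≈ -836.00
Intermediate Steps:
A = -1/299 (A = 1/(-299) = -1/299 ≈ -0.0033445)
c(J, H) = -216
w(b) = 620 + 2*b² (w(b) = (b² + b²) + 620 = 2*b² + 620 = 620 + 2*b²)
c(175, (O + 289)/(-170 - 95)) - w(A) = -216 - (620 + 2*(-1/299)²) = -216 - (620 + 2*(1/89401)) = -216 - (620 + 2/89401) = -216 - 1*55428622/89401 = -216 - 55428622/89401 = -74739238/89401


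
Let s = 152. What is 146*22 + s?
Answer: 3364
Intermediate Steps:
146*22 + s = 146*22 + 152 = 3212 + 152 = 3364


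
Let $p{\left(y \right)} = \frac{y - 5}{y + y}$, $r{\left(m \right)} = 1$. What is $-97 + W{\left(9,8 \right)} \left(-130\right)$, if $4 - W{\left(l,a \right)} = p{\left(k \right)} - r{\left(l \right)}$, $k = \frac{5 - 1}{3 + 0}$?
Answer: $- \frac{3703}{4} \approx -925.75$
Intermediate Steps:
$k = \frac{4}{3} \approx 1.3333$
$p{\left(y \right)} = \frac{-5 + y}{2 y}$
$W{\left(l,a \right)} = \frac{51}{8}$ ($W{\left(l,a \right)} = 4 - \left(\frac{-5 + \frac{4}{3}}{2 \cdot \frac{4}{3}} - 1\right) = 4 - \left(\frac{1}{2} \cdot \frac{3}{4} \left(- \frac{11}{3}\right) - 1\right) = 4 - \left(- \frac{11}{8} - 1\right) = 4 - - \frac{19}{8} = 4 + \frac{19}{8} = \frac{51}{8}$)
$-97 + W{\left(9,8 \right)} \left(-130\right) = -97 + \frac{51}{8} \left(-130\right) = -97 - \frac{3315}{4} = - \frac{3703}{4}$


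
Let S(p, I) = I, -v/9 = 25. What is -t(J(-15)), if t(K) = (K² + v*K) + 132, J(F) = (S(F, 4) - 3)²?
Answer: 92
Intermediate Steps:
v = -225 (v = -9*25 = -225)
J(F) = 1 (J(F) = (4 - 3)² = 1² = 1)
t(K) = 132 + K² - 225*K (t(K) = (K² - 225*K) + 132 = 132 + K² - 225*K)
-t(J(-15)) = -(132 + 1² - 225*1) = -(132 + 1 - 225) = -1*(-92) = 92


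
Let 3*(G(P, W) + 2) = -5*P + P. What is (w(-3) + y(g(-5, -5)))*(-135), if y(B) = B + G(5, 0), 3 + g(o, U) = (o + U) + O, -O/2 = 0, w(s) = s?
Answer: 3330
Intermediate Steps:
G(P, W) = -2 - 4*P/3 (G(P, W) = -2 + (-5*P + P)/3 = -2 + (-4*P)/3 = -2 - 4*P/3)
O = 0 (O = -2*0 = 0)
g(o, U) = -3 + U + o (g(o, U) = -3 + ((o + U) + 0) = -3 + ((U + o) + 0) = -3 + (U + o) = -3 + U + o)
y(B) = -26/3 + B (y(B) = B + (-2 - 4/3*5) = B + (-2 - 20/3) = B - 26/3 = -26/3 + B)
(w(-3) + y(g(-5, -5)))*(-135) = (-3 + (-26/3 + (-3 - 5 - 5)))*(-135) = (-3 + (-26/3 - 13))*(-135) = (-3 - 65/3)*(-135) = -74/3*(-135) = 3330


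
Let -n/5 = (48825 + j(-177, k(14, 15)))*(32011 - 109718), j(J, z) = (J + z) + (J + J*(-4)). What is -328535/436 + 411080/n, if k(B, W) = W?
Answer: -627948337096177/833352558444 ≈ -753.52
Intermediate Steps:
j(J, z) = z - 2*J (j(J, z) = (J + z) + (J - 4*J) = (J + z) - 3*J = z - 2*J)
n = 19113590790 (n = -5*(48825 + (15 - 2*(-177)))*(32011 - 109718) = -5*(48825 + (15 + 354))*(-77707) = -5*(48825 + 369)*(-77707) = -245970*(-77707) = -5*(-3822718158) = 19113590790)
-328535/436 + 411080/n = -328535/436 + 411080/19113590790 = -328535*1/436 + 411080*(1/19113590790) = -328535/436 + 41108/1911359079 = -627948337096177/833352558444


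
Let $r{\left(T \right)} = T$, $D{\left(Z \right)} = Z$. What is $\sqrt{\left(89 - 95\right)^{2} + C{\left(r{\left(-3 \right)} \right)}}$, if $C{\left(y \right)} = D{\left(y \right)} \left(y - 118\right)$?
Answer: $\sqrt{399} \approx 19.975$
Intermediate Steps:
$C{\left(y \right)} = y \left(-118 + y\right)$ ($C{\left(y \right)} = y \left(y - 118\right) = y \left(-118 + y\right)$)
$\sqrt{\left(89 - 95\right)^{2} + C{\left(r{\left(-3 \right)} \right)}} = \sqrt{\left(89 - 95\right)^{2} - 3 \left(-118 - 3\right)} = \sqrt{\left(-6\right)^{2} - -363} = \sqrt{36 + 363} = \sqrt{399}$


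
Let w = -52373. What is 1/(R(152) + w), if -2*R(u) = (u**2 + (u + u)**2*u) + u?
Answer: -1/7087617 ≈ -1.4109e-7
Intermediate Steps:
R(u) = -2*u**3 - u/2 - u**2/2 (R(u) = -((u**2 + (u + u)**2*u) + u)/2 = -((u**2 + (2*u)**2*u) + u)/2 = -((u**2 + (4*u**2)*u) + u)/2 = -((u**2 + 4*u**3) + u)/2 = -(u + u**2 + 4*u**3)/2 = -2*u**3 - u/2 - u**2/2)
1/(R(152) + w) = 1/(-1/2*152*(1 + 152 + 4*152**2) - 52373) = 1/(-1/2*152*(1 + 152 + 4*23104) - 52373) = 1/(-1/2*152*(1 + 152 + 92416) - 52373) = 1/(-1/2*152*92569 - 52373) = 1/(-7035244 - 52373) = 1/(-7087617) = -1/7087617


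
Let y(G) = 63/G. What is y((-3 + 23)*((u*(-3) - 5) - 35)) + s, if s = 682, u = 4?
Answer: 709217/1040 ≈ 681.94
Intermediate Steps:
y((-3 + 23)*((u*(-3) - 5) - 35)) + s = 63/(((-3 + 23)*((4*(-3) - 5) - 35))) + 682 = 63/((20*((-12 - 5) - 35))) + 682 = 63/((20*(-17 - 35))) + 682 = 63/((20*(-52))) + 682 = 63/(-1040) + 682 = 63*(-1/1040) + 682 = -63/1040 + 682 = 709217/1040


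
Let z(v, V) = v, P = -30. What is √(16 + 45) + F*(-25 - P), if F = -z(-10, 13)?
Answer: 50 + √61 ≈ 57.810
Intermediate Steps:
F = 10 (F = -1*(-10) = 10)
√(16 + 45) + F*(-25 - P) = √(16 + 45) + 10*(-25 - 1*(-30)) = √61 + 10*(-25 + 30) = √61 + 10*5 = √61 + 50 = 50 + √61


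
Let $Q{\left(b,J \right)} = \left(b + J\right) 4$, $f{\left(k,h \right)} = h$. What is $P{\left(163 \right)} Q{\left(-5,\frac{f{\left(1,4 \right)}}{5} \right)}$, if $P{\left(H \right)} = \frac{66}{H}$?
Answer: $- \frac{5544}{815} \approx -6.8025$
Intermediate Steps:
$Q{\left(b,J \right)} = 4 J + 4 b$ ($Q{\left(b,J \right)} = \left(J + b\right) 4 = 4 J + 4 b$)
$P{\left(163 \right)} Q{\left(-5,\frac{f{\left(1,4 \right)}}{5} \right)} = \frac{66}{163} \left(4 \cdot \frac{4}{5} + 4 \left(-5\right)\right) = 66 \cdot \frac{1}{163} \left(4 \cdot 4 \cdot \frac{1}{5} - 20\right) = \frac{66 \left(4 \cdot \frac{4}{5} - 20\right)}{163} = \frac{66 \left(\frac{16}{5} - 20\right)}{163} = \frac{66}{163} \left(- \frac{84}{5}\right) = - \frac{5544}{815}$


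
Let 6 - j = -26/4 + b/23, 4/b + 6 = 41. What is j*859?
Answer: 17280503/1610 ≈ 10733.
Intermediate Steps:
b = 4/35 (b = 4/(-6 + 41) = 4/35 ≈ 0.11429)
j = 20117/1610 (j = 6 - (-26/4 + (4/35)/23) = 6 - (-26*1/4 + (4/35)*(1/23)) = 6 - (-13/2 + 4/805) = 6 - 1*(-10457/1610) = 6 + 10457/1610 = 20117/1610 ≈ 12.495)
j*859 = (20117/1610)*859 = 17280503/1610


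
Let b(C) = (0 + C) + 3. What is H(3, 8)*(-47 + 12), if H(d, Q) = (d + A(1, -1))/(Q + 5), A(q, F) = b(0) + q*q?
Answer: -245/13 ≈ -18.846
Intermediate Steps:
b(C) = 3 + C (b(C) = C + 3 = 3 + C)
A(q, F) = 3 + q**2 (A(q, F) = (3 + 0) + q*q = 3 + q**2)
H(d, Q) = (4 + d)/(5 + Q) (H(d, Q) = (d + (3 + 1**2))/(Q + 5) = (d + (3 + 1))/(5 + Q) = (d + 4)/(5 + Q) = (4 + d)/(5 + Q))
H(3, 8)*(-47 + 12) = ((4 + 3)/(5 + 8))*(-47 + 12) = (7/13)*(-35) = -245/13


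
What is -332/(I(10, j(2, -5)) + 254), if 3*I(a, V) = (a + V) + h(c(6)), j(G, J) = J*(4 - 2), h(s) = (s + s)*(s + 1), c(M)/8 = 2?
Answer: -498/653 ≈ -0.76263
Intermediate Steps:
c(M) = 16 (c(M) = 8*2 = 16)
h(s) = 2*s*(1 + s) (h(s) = (2*s)*(1 + s) = 2*s*(1 + s))
j(G, J) = 2*J (j(G, J) = J*2 = 2*J)
I(a, V) = 544/3 + V/3 + a/3 (I(a, V) = ((a + V) + 2*16*(1 + 16))/3 = ((V + a) + 2*16*17)/3 = ((V + a) + 544)/3 = (544 + V + a)/3 = 544/3 + V/3 + a/3)
-332/(I(10, j(2, -5)) + 254) = -332/((544/3 + (2*(-5))/3 + (1/3)*10) + 254) = -332/((544/3 + (1/3)*(-10) + 10/3) + 254) = -332/((544/3 - 10/3 + 10/3) + 254) = -332/(544/3 + 254) = -332/(1306/3) = (3/1306)*(-332) = -498/653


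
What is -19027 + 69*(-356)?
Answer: -43591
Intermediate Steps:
-19027 + 69*(-356) = -19027 - 24564 = -43591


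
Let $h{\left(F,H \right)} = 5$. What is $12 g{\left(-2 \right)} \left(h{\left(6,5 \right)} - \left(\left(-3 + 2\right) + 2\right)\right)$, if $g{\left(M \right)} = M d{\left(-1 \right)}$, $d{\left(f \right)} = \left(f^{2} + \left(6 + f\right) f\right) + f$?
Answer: $480$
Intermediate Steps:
$d{\left(f \right)} = f + f^{2} + f \left(6 + f\right)$ ($d{\left(f \right)} = \left(f^{2} + f \left(6 + f\right)\right) + f = f + f^{2} + f \left(6 + f\right)$)
$g{\left(M \right)} = - 5 M$ ($g{\left(M \right)} = M \left(- (7 + 2 \left(-1\right))\right) = M \left(- (7 - 2)\right) = M \left(\left(-1\right) 5\right) = M \left(-5\right) = - 5 M$)
$12 g{\left(-2 \right)} \left(h{\left(6,5 \right)} - \left(\left(-3 + 2\right) + 2\right)\right) = 12 \left(\left(-5\right) \left(-2\right)\right) \left(5 - \left(\left(-3 + 2\right) + 2\right)\right) = 12 \cdot 10 \left(5 - \left(-1 + 2\right)\right) = 120 \left(5 - 1\right) = 120 \cdot 4 = 480$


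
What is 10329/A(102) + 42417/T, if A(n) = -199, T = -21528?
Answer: -25644855/476008 ≈ -53.875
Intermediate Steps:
10329/A(102) + 42417/T = 10329/(-199) + 42417/(-21528) = 10329*(-1/199) + 42417*(-1/21528) = -10329/199 - 4713/2392 = -25644855/476008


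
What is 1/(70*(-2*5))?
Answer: -1/700 ≈ -0.0014286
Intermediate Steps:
1/(70*(-2*5)) = 1/(70*(-10)) = 1/(-700) = -1/700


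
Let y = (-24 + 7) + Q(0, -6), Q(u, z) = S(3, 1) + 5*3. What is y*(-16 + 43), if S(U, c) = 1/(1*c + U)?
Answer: -189/4 ≈ -47.250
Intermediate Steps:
S(U, c) = 1/(U + c) (S(U, c) = 1/(c + U) = 1/(U + c))
Q(u, z) = 61/4 (Q(u, z) = 1/(3 + 1) + 5*3 = 1/4 + 15 = ¼ + 15 = 61/4)
y = -7/4 (y = (-24 + 7) + 61/4 = -17 + 61/4 = -7/4 ≈ -1.7500)
y*(-16 + 43) = -7*(-16 + 43)/4 = -7/4*27 = -189/4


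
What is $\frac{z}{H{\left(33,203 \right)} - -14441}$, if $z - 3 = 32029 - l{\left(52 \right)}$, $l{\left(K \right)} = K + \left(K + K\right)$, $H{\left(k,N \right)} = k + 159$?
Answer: $\frac{31876}{14633} \approx 2.1784$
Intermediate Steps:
$H{\left(k,N \right)} = 159 + k$
$l{\left(K \right)} = 3 K$ ($l{\left(K \right)} = K + 2 K = 3 K$)
$z = 31876$ ($z = 3 + \left(32029 - 3 \cdot 52\right) = 3 + \left(32029 - 156\right) = 3 + 31873 = 31876$)
$\frac{z}{H{\left(33,203 \right)} - -14441} = \frac{31876}{\left(159 + 33\right) - -14441} = \frac{31876}{192 + 14441} = \frac{31876}{14633}$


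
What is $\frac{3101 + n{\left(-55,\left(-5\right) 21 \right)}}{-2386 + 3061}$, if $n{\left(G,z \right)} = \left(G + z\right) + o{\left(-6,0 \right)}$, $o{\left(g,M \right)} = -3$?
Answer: $\frac{2938}{675} \approx 4.3526$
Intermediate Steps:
$n{\left(G,z \right)} = -3 + G + z$ ($n{\left(G,z \right)} = \left(G + z\right) - 3 = -3 + G + z$)
$\frac{3101 + n{\left(-55,\left(-5\right) 21 \right)}}{-2386 + 3061} = \frac{3101 - 163}{-2386 + 3061} = \frac{3101 - 163}{675} = \left(3101 - 163\right) \frac{1}{675} = 2938 \cdot \frac{1}{675} = \frac{2938}{675}$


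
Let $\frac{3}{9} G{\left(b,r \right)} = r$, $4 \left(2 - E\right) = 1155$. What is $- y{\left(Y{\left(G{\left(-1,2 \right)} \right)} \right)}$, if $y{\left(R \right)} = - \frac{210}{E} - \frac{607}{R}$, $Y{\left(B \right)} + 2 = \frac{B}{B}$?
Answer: $- \frac{697069}{1147} \approx -607.73$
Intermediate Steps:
$E = - \frac{1147}{4}$ ($E = 2 - \frac{1155}{4} = - \frac{1147}{4} \approx -286.75$)
$G{\left(b,r \right)} = 3 r$
$Y{\left(B \right)} = -1$ ($Y{\left(B \right)} = -2 + \frac{B}{B} = -2 + 1 = -1$)
$y{\left(R \right)} = \frac{840}{1147} - \frac{607}{R}$ ($y{\left(R \right)} = - \frac{210}{- \frac{1147}{4}} - \frac{607}{R} = \left(-210\right) \left(- \frac{4}{1147}\right) - \frac{607}{R} = \frac{840}{1147} - \frac{607}{R}$)
$- y{\left(Y{\left(G{\left(-1,2 \right)} \right)} \right)} = - (\frac{840}{1147} - \frac{607}{-1}) = - (\frac{840}{1147} - -607) = - (\frac{840}{1147} + 607) = \left(-1\right) \frac{697069}{1147} = - \frac{697069}{1147}$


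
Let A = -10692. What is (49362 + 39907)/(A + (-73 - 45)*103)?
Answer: -89269/22846 ≈ -3.9074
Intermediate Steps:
(49362 + 39907)/(A + (-73 - 45)*103) = (49362 + 39907)/(-10692 + (-73 - 45)*103) = 89269/(-10692 - 118*103) = 89269/(-10692 - 12154) = 89269/(-22846) = 89269*(-1/22846) = -89269/22846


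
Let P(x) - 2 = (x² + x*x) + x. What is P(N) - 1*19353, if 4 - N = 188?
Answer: 48177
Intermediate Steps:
N = -184 (N = 4 - 1*188 = 4 - 188 = -184)
P(x) = 2 + x + 2*x² (P(x) = 2 + ((x² + x*x) + x) = 2 + ((x² + x²) + x) = 2 + (2*x² + x) = 2 + (x + 2*x²) = 2 + x + 2*x²)
P(N) - 1*19353 = (2 - 184 + 2*(-184)²) - 1*19353 = (2 - 184 + 2*33856) - 19353 = (2 - 184 + 67712) - 19353 = 67530 - 19353 = 48177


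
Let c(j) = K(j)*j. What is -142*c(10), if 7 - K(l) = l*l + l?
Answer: 146260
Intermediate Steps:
K(l) = 7 - l - l² (K(l) = 7 - (l*l + l) = 7 - (l² + l) = 7 - (l + l²) = 7 + (-l - l²) = 7 - l - l²)
c(j) = j*(7 - j - j²) (c(j) = (7 - j - j²)*j = j*(7 - j - j²))
-142*c(10) = -1420*(7 - 1*10 - 1*10²) = -1420*(7 - 10 - 1*100) = -1420*(7 - 10 - 100) = -1420*(-103) = -142*(-1030) = 146260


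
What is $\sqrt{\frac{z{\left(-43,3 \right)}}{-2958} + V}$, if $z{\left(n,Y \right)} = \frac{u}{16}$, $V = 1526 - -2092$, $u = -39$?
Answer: $\frac{\sqrt{56278494866}}{3944} \approx 60.15$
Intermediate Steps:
$V = 3618$ ($V = 1526 + 2092 = 3618$)
$z{\left(n,Y \right)} = - \frac{39}{16}$
$\sqrt{\frac{z{\left(-43,3 \right)}}{-2958} + V} = \sqrt{- \frac{39}{16 \left(-2958\right)} + 3618} = \sqrt{\left(- \frac{39}{16}\right) \left(- \frac{1}{2958}\right) + 3618} = \sqrt{\frac{13}{15776} + 3618} = \sqrt{\frac{57077581}{15776}} = \frac{\sqrt{56278494866}}{3944}$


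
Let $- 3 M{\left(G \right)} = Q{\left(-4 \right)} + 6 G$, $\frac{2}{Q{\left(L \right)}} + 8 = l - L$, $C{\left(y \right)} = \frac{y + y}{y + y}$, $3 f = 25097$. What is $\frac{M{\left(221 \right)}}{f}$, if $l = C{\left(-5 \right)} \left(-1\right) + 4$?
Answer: $- \frac{1324}{25097} \approx -0.052755$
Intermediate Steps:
$f = \frac{25097}{3}$ ($f = \frac{1}{3} \cdot 25097 = \frac{25097}{3} \approx 8365.7$)
$C{\left(y \right)} = 1$ ($C{\left(y \right)} = \frac{2 y}{2 y} = 2 y \frac{1}{2 y} = 1$)
$l = 3$ ($l = 1 \left(-1\right) + 4 = -1 + 4 = 3$)
$Q{\left(L \right)} = \frac{2}{-5 - L}$ ($Q{\left(L \right)} = \frac{2}{-8 - \left(-3 + L\right)} = \frac{2}{-5 - L}$)
$M{\left(G \right)} = \frac{2}{3} - 2 G$ ($M{\left(G \right)} = - \frac{- \frac{2}{5 - 4} + 6 G}{3} = - \frac{- \frac{2}{1} + 6 G}{3} = - \frac{\left(-2\right) 1 + 6 G}{3} = - \frac{-2 + 6 G}{3} = \frac{2}{3} - 2 G$)
$\frac{M{\left(221 \right)}}{f} = \frac{\frac{2}{3} - 442}{\frac{25097}{3}} = \left(\frac{2}{3} - 442\right) \frac{3}{25097} = \left(- \frac{1324}{3}\right) \frac{3}{25097} = - \frac{1324}{25097}$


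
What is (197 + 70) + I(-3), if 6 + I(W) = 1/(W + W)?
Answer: 1565/6 ≈ 260.83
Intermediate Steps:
I(W) = -6 + 1/(2*W) (I(W) = -6 + 1/(W + W) = -6 + 1/(2*W))
(197 + 70) + I(-3) = (197 + 70) + (-6 + (½)/(-3)) = 267 + (-6 + (½)*(-⅓)) = 267 + (-6 - ⅙) = 267 - 37/6 = 1565/6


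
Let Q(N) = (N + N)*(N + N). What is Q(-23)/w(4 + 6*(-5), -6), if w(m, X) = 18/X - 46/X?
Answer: 3174/7 ≈ 453.43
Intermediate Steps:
Q(N) = 4*N**2 (Q(N) = (2*N)*(2*N) = 4*N**2)
w(m, X) = -28/X
Q(-23)/w(4 + 6*(-5), -6) = (4*(-23)**2)/((-28/(-6))) = (4*529)/((-28*(-1/6))) = 2116/(14/3) = 2116*(3/14) = 3174/7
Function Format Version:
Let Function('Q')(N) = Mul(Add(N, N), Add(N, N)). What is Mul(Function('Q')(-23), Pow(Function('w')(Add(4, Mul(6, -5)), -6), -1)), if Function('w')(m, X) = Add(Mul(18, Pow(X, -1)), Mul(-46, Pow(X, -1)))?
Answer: Rational(3174, 7) ≈ 453.43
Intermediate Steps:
Function('Q')(N) = Mul(4, Pow(N, 2)) (Function('Q')(N) = Mul(Mul(2, N), Mul(2, N)) = Mul(4, Pow(N, 2)))
Function('w')(m, X) = Mul(-28, Pow(X, -1))
Mul(Function('Q')(-23), Pow(Function('w')(Add(4, Mul(6, -5)), -6), -1)) = Mul(Mul(4, Pow(-23, 2)), Pow(Mul(-28, Pow(-6, -1)), -1)) = Mul(Mul(4, 529), Pow(Mul(-28, Rational(-1, 6)), -1)) = Mul(2116, Pow(Rational(14, 3), -1)) = Mul(2116, Rational(3, 14)) = Rational(3174, 7)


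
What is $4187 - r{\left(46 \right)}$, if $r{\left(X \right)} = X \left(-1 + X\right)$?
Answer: $2117$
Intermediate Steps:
$4187 - r{\left(46 \right)} = 4187 - 46 \left(-1 + 46\right) = 4187 - 46 \cdot 45 = 4187 - 2070 = 2117$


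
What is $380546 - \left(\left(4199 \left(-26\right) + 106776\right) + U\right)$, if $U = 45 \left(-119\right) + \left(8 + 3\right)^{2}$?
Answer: $388178$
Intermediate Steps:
$U = -5234$ ($U = -5355 + 11^{2} = -5355 + 121 = -5234$)
$380546 - \left(\left(4199 \left(-26\right) + 106776\right) + U\right) = 380546 - \left(\left(4199 \left(-26\right) + 106776\right) - 5234\right) = 380546 - \left(\left(-109174 + 106776\right) - 5234\right) = 380546 - \left(-2398 - 5234\right) = 380546 - -7632 = 380546 + 7632 = 388178$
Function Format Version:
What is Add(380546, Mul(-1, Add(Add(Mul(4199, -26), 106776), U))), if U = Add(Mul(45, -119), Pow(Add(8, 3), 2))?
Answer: 388178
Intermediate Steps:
U = -5234 (U = Add(-5355, Pow(11, 2)) = Add(-5355, 121) = -5234)
Add(380546, Mul(-1, Add(Add(Mul(4199, -26), 106776), U))) = Add(380546, Mul(-1, Add(Add(Mul(4199, -26), 106776), -5234))) = Add(380546, Mul(-1, Add(Add(-109174, 106776), -5234))) = Add(380546, Mul(-1, Add(-2398, -5234))) = Add(380546, Mul(-1, -7632)) = Add(380546, 7632) = 388178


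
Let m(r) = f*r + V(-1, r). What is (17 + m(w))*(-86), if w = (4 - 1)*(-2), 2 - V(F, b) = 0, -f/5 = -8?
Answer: 19006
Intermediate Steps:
f = 40 (f = -5*(-8) = 40)
V(F, b) = 2 (V(F, b) = 2 - 1*0 = 2 + 0 = 2)
w = -6 (w = 3*(-2) = -6)
m(r) = 2 + 40*r (m(r) = 40*r + 2 = 2 + 40*r)
(17 + m(w))*(-86) = (17 + (2 + 40*(-6)))*(-86) = (17 + (2 - 240))*(-86) = (17 - 238)*(-86) = -221*(-86) = 19006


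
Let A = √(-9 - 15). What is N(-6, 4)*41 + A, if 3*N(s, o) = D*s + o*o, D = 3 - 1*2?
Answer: 410/3 + 2*I*√6 ≈ 136.67 + 4.899*I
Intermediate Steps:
A = 2*I*√6 (A = √(-24) = 2*I*√6 ≈ 4.899*I)
D = 1 (D = 3 - 2 = 1)
N(s, o) = s/3 + o²/3 (N(s, o) = (1*s + o*o)/3 = (s + o²)/3 = s/3 + o²/3)
N(-6, 4)*41 + A = ((⅓)*(-6) + (⅓)*4²)*41 + 2*I*√6 = (-2 + (⅓)*16)*41 + 2*I*√6 = (-2 + 16/3)*41 + 2*I*√6 = (10/3)*41 + 2*I*√6 = 410/3 + 2*I*√6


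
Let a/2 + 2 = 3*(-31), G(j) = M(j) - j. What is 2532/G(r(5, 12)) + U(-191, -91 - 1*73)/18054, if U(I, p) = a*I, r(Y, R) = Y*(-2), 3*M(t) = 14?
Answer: 17341868/99297 ≈ 174.65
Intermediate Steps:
M(t) = 14/3 (M(t) = (1/3)*14 = 14/3)
r(Y, R) = -2*Y
G(j) = 14/3 - j
a = -190 (a = -4 + 2*(3*(-31)) = -4 + 2*(-93) = -4 - 186 = -190)
U(I, p) = -190*I
2532/G(r(5, 12)) + U(-191, -91 - 1*73)/18054 = 2532/(14/3 - (-2)*5) - 190*(-191)/18054 = 2532/(14/3 - 1*(-10)) + 36290*(1/18054) = 2532/(14/3 + 10) + 18145/9027 = 2532/(44/3) + 18145/9027 = 2532*(3/44) + 18145/9027 = 1899/11 + 18145/9027 = 17341868/99297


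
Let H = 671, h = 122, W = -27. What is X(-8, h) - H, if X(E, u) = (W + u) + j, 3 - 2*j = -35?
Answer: -557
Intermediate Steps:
j = 19 (j = 3/2 - ½*(-35) = 3/2 + 35/2 = 19)
X(E, u) = -8 + u (X(E, u) = (-27 + u) + 19 = -8 + u)
X(-8, h) - H = (-8 + 122) - 1*671 = 114 - 671 = -557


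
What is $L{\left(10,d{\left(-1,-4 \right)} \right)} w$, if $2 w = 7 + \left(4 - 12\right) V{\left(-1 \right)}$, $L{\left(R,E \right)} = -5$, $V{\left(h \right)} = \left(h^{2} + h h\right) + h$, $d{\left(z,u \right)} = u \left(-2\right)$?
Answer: $\frac{5}{2} \approx 2.5$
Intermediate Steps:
$d{\left(z,u \right)} = - 2 u$
$V{\left(h \right)} = h + 2 h^{2}$ ($V{\left(h \right)} = \left(h^{2} + h^{2}\right) + h = 2 h^{2} + h = h + 2 h^{2}$)
$w = - \frac{1}{2}$ ($w = \frac{7 + \left(4 - 12\right) \left(- (1 + 2 \left(-1\right))\right)}{2} = \frac{7 + \left(4 - 12\right) \left(- (1 - 2)\right)}{2} = \frac{7 - 8 \left(\left(-1\right) \left(-1\right)\right)}{2} = \frac{7 - 8}{2} = \frac{1}{2} \left(-1\right) = - \frac{1}{2} \approx -0.5$)
$L{\left(10,d{\left(-1,-4 \right)} \right)} w = \left(-5\right) \left(- \frac{1}{2}\right) = \frac{5}{2}$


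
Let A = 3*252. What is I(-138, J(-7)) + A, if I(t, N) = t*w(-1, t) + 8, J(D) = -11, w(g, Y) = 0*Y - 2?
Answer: 1040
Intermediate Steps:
w(g, Y) = -2 (w(g, Y) = 0 - 2 = -2)
A = 756
I(t, N) = 8 - 2*t (I(t, N) = t*(-2) + 8 = -2*t + 8 = 8 - 2*t)
I(-138, J(-7)) + A = (8 - 2*(-138)) + 756 = (8 + 276) + 756 = 284 + 756 = 1040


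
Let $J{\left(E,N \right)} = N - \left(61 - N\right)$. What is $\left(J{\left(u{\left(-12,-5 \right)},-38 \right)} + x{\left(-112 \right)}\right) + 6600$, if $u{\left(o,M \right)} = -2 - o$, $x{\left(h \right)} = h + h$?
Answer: $6239$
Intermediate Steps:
$x{\left(h \right)} = 2 h$
$J{\left(E,N \right)} = -61 + 2 N$ ($J{\left(E,N \right)} = N + \left(-61 + N\right) = -61 + 2 N$)
$\left(J{\left(u{\left(-12,-5 \right)},-38 \right)} + x{\left(-112 \right)}\right) + 6600 = \left(\left(-61 + 2 \left(-38\right)\right) + 2 \left(-112\right)\right) + 6600 = \left(\left(-61 - 76\right) - 224\right) + 6600 = \left(-137 - 224\right) + 6600 = -361 + 6600 = 6239$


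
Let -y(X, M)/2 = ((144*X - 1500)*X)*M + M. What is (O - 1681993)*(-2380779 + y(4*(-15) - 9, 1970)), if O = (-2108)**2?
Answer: -8592595982799609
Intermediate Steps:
O = 4443664
y(X, M) = -2*M - 2*M*X*(-1500 + 144*X) (y(X, M) = -2*(((144*X - 1500)*X)*M + M) = -2*(((-1500 + 144*X)*X)*M + M) = -2*((X*(-1500 + 144*X))*M + M) = -2*(M*X*(-1500 + 144*X) + M) = -2*(M + M*X*(-1500 + 144*X)) = -2*M - 2*M*X*(-1500 + 144*X))
(O - 1681993)*(-2380779 + y(4*(-15) - 9, 1970)) = (4443664 - 1681993)*(-2380779 + 2*1970*(-1 - 144*(4*(-15) - 9)**2 + 1500*(4*(-15) - 9))) = 2761671*(-2380779 + 2*1970*(-1 - 144*(-60 - 9)**2 + 1500*(-60 - 9))) = 2761671*(-2380779 + 2*1970*(-1 - 144*(-69)**2 + 1500*(-69))) = 2761671*(-2380779 + 2*1970*(-1 - 144*4761 - 103500)) = 2761671*(-2380779 + 2*1970*(-1 - 685584 - 103500)) = 2761671*(-2380779 + 2*1970*(-789085)) = 2761671*(-2380779 - 3108994900) = 2761671*(-3111375679) = -8592595982799609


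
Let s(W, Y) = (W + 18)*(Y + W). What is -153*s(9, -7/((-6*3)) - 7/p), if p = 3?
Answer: -58293/2 ≈ -29147.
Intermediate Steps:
s(W, Y) = (18 + W)*(W + Y)
-153*s(9, -7/((-6*3)) - 7/p) = -153*(9² + 18*9 + 18*(-7/((-6*3)) - 7/3) + 9*(-7/((-6*3)) - 7/3)) = -153*(81 + 162 + 18*(-7/(-18) - 7*⅓) + 9*(-7/(-18) - 7*⅓)) = -153*(81 + 162 + 18*(-7*(-1/18) - 7/3) + 9*(-7*(-1/18) - 7/3)) = -153*(81 + 162 + 18*(7/18 - 7/3) + 9*(7/18 - 7/3)) = -153*(81 + 162 + 18*(-35/18) + 9*(-35/18)) = -153*(81 + 162 - 35 - 35/2) = -153*381/2 = -58293/2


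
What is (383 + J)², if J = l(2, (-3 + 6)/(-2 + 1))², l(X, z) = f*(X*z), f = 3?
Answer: 499849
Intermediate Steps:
l(X, z) = 3*X*z (l(X, z) = 3*(X*z) = 3*X*z)
J = 324 (J = (3*2*((-3 + 6)/(-2 + 1)))² = (3*2*(3/(-1)))² = (3*2*(3*(-1)))² = (3*2*(-3))² = (-18)² = 324)
(383 + J)² = (383 + 324)² = 707² = 499849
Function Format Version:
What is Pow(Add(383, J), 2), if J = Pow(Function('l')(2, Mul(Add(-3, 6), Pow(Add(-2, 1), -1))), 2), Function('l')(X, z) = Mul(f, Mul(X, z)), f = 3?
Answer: 499849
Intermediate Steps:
Function('l')(X, z) = Mul(3, X, z) (Function('l')(X, z) = Mul(3, Mul(X, z)) = Mul(3, X, z))
J = 324 (J = Pow(Mul(3, 2, Mul(Add(-3, 6), Pow(Add(-2, 1), -1))), 2) = Pow(Mul(3, 2, Mul(3, Pow(-1, -1))), 2) = Pow(Mul(3, 2, Mul(3, -1)), 2) = Pow(Mul(3, 2, -3), 2) = Pow(-18, 2) = 324)
Pow(Add(383, J), 2) = Pow(Add(383, 324), 2) = Pow(707, 2) = 499849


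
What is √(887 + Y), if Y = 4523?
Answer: √5410 ≈ 73.553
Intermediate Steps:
√(887 + Y) = √(887 + 4523) = √5410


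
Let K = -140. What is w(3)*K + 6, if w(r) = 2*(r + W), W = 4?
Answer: -1954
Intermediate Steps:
w(r) = 8 + 2*r (w(r) = 2*(r + 4) = 2*(4 + r) = 8 + 2*r)
w(3)*K + 6 = (8 + 2*3)*(-140) + 6 = (8 + 6)*(-140) + 6 = 14*(-140) + 6 = -1960 + 6 = -1954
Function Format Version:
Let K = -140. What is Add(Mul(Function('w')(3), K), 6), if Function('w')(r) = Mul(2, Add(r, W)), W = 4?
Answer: -1954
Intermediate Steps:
Function('w')(r) = Add(8, Mul(2, r)) (Function('w')(r) = Mul(2, Add(r, 4)) = Mul(2, Add(4, r)) = Add(8, Mul(2, r)))
Add(Mul(Function('w')(3), K), 6) = Add(Mul(Add(8, Mul(2, 3)), -140), 6) = Add(Mul(Add(8, 6), -140), 6) = Add(Mul(14, -140), 6) = Add(-1960, 6) = -1954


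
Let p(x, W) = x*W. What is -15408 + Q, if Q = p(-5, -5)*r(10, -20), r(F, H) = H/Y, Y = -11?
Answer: -168988/11 ≈ -15363.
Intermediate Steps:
p(x, W) = W*x
r(F, H) = -H/11 (r(F, H) = H/(-11) = H*(-1/11) = -H/11)
Q = 500/11 (Q = (-5*(-5))*(-1/11*(-20)) = 25*(20/11) = 500/11 ≈ 45.455)
-15408 + Q = -15408 + 500/11 = -168988/11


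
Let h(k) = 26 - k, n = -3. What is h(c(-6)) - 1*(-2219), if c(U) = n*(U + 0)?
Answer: 2227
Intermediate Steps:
c(U) = -3*U (c(U) = -3*(U + 0) = -3*U)
h(c(-6)) - 1*(-2219) = (26 - (-3)*(-6)) - 1*(-2219) = (26 - 1*18) + 2219 = (26 - 18) + 2219 = 8 + 2219 = 2227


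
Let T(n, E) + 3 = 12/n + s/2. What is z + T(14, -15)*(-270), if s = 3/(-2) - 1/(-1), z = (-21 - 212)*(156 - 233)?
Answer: 260219/14 ≈ 18587.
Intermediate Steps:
z = 17941 (z = -233*(-77) = 17941)
s = -½ (s = 3*(-½) - 1*(-1) = -3/2 + 1 = -½ ≈ -0.50000)
T(n, E) = -13/4 + 12/n (T(n, E) = -3 + (12/n - ½/2) = -3 + (12/n - ½*½) = -3 + (12/n - ¼) = -3 + (-¼ + 12/n) = -13/4 + 12/n)
z + T(14, -15)*(-270) = 17941 + (-13/4 + 12/14)*(-270) = 17941 + (-13/4 + 12*(1/14))*(-270) = 17941 + (-13/4 + 6/7)*(-270) = 17941 - 67/28*(-270) = 17941 + 9045/14 = 260219/14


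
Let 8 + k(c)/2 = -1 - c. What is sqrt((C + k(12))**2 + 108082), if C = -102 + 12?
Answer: sqrt(125506) ≈ 354.27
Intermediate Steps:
k(c) = -18 - 2*c (k(c) = -16 + 2*(-1 - c) = -16 + (-2 - 2*c) = -18 - 2*c)
C = -90
sqrt((C + k(12))**2 + 108082) = sqrt((-90 + (-18 - 2*12))**2 + 108082) = sqrt((-90 + (-18 - 24))**2 + 108082) = sqrt((-90 - 42)**2 + 108082) = sqrt((-132)**2 + 108082) = sqrt(17424 + 108082) = sqrt(125506)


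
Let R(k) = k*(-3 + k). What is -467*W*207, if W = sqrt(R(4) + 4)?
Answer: -193338*sqrt(2) ≈ -2.7342e+5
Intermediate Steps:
W = 2*sqrt(2) (W = sqrt(4*(-3 + 4) + 4) = sqrt(4*1 + 4) = sqrt(4 + 4) = sqrt(8) = 2*sqrt(2) ≈ 2.8284)
-467*W*207 = -467*2*sqrt(2)*207 = -193338*sqrt(2)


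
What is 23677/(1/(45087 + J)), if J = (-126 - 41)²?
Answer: 1727852752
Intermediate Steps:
J = 27889 (J = (-167)² = 27889)
23677/(1/(45087 + J)) = 23677/(1/(45087 + 27889)) = 23677/(1/72976) = 23677*72976 = 1727852752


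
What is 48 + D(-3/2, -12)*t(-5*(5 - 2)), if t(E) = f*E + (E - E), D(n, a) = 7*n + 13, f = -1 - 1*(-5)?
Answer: -102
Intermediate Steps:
f = 4 (f = -1 + 5 = 4)
D(n, a) = 13 + 7*n
t(E) = 4*E (t(E) = 4*E + (E - E) = 4*E + 0 = 4*E)
48 + D(-3/2, -12)*t(-5*(5 - 2)) = 48 + (13 + 7*(-3/2))*(4*(-5*(5 - 2))) = 48 + (13 + 7*(-3*½))*(4*(-5*3)) = 48 + (13 + 7*(-3/2))*(4*(-15)) = 48 + (13 - 21/2)*(-60) = 48 + (5/2)*(-60) = 48 - 150 = -102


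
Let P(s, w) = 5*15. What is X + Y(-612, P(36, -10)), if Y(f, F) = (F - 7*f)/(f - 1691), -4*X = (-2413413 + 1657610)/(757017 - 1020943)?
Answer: -6342428045/2431286312 ≈ -2.6087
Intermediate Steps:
P(s, w) = 75
X = -755803/1055704 (X = -(-2413413 + 1657610)/(4*(757017 - 1020943)) = -(-755803)/(4*(-263926)) = -(-755803)*(-1)/(4*263926) = -¼*755803/263926 = -755803/1055704 ≈ -0.71592)
Y(f, F) = (F - 7*f)/(-1691 + f)
X + Y(-612, P(36, -10)) = -755803/1055704 + (75 - 7*(-612))/(-1691 - 612) = -755803/1055704 + (75 + 4284)/(-2303) = -755803/1055704 - 1/2303*4359 = -755803/1055704 - 4359/2303 = -6342428045/2431286312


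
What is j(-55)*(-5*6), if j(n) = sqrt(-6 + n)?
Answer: -30*I*sqrt(61) ≈ -234.31*I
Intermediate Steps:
j(-55)*(-5*6) = sqrt(-6 - 55)*(-5*6) = sqrt(-61)*(-30) = (I*sqrt(61))*(-30) = -30*I*sqrt(61)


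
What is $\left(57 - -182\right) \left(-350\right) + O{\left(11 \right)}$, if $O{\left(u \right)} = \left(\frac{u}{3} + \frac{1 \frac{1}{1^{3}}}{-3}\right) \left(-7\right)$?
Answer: $- \frac{251020}{3} \approx -83673.0$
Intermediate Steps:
$O{\left(u \right)} = \frac{7}{3} - \frac{7 u}{3}$ ($O{\left(u \right)} = \left(u \frac{1}{3} + 1 \cdot 1^{-1} \left(- \frac{1}{3}\right)\right) \left(-7\right) = \left(\frac{u}{3} + 1 \cdot 1 \left(- \frac{1}{3}\right)\right) \left(-7\right) = \left(\frac{u}{3} + 1 \left(- \frac{1}{3}\right)\right) \left(-7\right) = \left(\frac{u}{3} - \frac{1}{3}\right) \left(-7\right) = \left(- \frac{1}{3} + \frac{u}{3}\right) \left(-7\right) = \frac{7}{3} - \frac{7 u}{3}$)
$\left(57 - -182\right) \left(-350\right) + O{\left(11 \right)} = \left(57 - -182\right) \left(-350\right) + \left(\frac{7}{3} - \frac{77}{3}\right) = \left(57 + 182\right) \left(-350\right) + \left(\frac{7}{3} - \frac{77}{3}\right) = 239 \left(-350\right) - \frac{70}{3} = -83650 - \frac{70}{3} = - \frac{251020}{3}$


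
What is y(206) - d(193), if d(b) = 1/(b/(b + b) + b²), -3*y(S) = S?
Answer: -1705200/24833 ≈ -68.667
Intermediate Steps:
y(S) = -S/3
d(b) = 1/(½ + b²) (d(b) = 1/(b/((2*b)) + b²) = 1/((1/(2*b))*b + b²) = 1/(½ + b²))
y(206) - d(193) = -⅓*206 - 2/(1 + 2*193²) = -206/3 - 2/(1 + 2*37249) = -206/3 - 2/(1 + 74498) = -206/3 - 2/74499 = -1705200/24833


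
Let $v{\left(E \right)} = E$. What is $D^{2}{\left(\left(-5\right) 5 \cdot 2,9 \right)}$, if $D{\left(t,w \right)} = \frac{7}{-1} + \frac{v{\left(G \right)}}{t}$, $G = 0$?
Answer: $49$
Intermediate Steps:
$D{\left(t,w \right)} = -7$ ($D{\left(t,w \right)} = \frac{7}{-1} + \frac{0}{t} = 7 \left(-1\right) + 0 = -7 + 0 = -7$)
$D^{2}{\left(\left(-5\right) 5 \cdot 2,9 \right)} = \left(-7\right)^{2} = 49$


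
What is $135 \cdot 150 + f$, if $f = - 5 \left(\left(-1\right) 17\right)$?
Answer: $20335$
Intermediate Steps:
$f = 85$ ($f = \left(-5\right) \left(-17\right) = 85$)
$135 \cdot 150 + f = 135 \cdot 150 + 85 = 20250 + 85 = 20335$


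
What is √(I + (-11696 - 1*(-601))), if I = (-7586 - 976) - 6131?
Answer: 2*I*√6447 ≈ 160.59*I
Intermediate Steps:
I = -14693 (I = -8562 - 6131 = -14693)
√(I + (-11696 - 1*(-601))) = √(-14693 + (-11696 - 1*(-601))) = √(-14693 + (-11696 + 601)) = √(-14693 - 11095) = √(-25788) = 2*I*√6447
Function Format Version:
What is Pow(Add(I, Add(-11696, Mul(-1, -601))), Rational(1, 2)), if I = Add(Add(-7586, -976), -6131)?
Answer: Mul(2, I, Pow(6447, Rational(1, 2))) ≈ Mul(160.59, I)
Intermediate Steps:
I = -14693 (I = Add(-8562, -6131) = -14693)
Pow(Add(I, Add(-11696, Mul(-1, -601))), Rational(1, 2)) = Pow(Add(-14693, Add(-11696, Mul(-1, -601))), Rational(1, 2)) = Pow(Add(-14693, Add(-11696, 601)), Rational(1, 2)) = Pow(Add(-14693, -11095), Rational(1, 2)) = Pow(-25788, Rational(1, 2)) = Mul(2, I, Pow(6447, Rational(1, 2)))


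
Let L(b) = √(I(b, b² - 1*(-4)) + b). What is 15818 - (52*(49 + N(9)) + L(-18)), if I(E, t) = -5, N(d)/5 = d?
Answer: 10930 - I*√23 ≈ 10930.0 - 4.7958*I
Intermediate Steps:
N(d) = 5*d
L(b) = √(-5 + b)
15818 - (52*(49 + N(9)) + L(-18)) = 15818 - (52*(49 + 5*9) + √(-5 - 18)) = 15818 - (52*(49 + 45) + √(-23)) = 15818 - (52*94 + I*√23) = 15818 - (4888 + I*√23) = 15818 + (-4888 - I*√23) = 10930 - I*√23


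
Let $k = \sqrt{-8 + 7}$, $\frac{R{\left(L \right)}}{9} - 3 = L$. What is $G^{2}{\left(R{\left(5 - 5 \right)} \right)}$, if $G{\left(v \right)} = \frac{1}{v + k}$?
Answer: $\frac{\left(27 - i\right)^{2}}{532900} \approx 0.0013661 - 0.00010133 i$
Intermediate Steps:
$R{\left(L \right)} = 27 + 9 L$
$k = i$ ($k = \sqrt{-1} = i \approx 1.0 i$)
$G{\left(v \right)} = \frac{1}{i + v}$ ($G{\left(v \right)} = \frac{1}{v + i} = \frac{1}{i + v}$)
$G^{2}{\left(R{\left(5 - 5 \right)} \right)} = \left(\frac{1}{i + \left(27 + 9 \left(5 - 5\right)\right)}\right)^{2} = \left(\frac{1}{i + \left(27 + 9 \cdot 0\right)}\right)^{2} = \left(\frac{1}{i + \left(27 + 0\right)}\right)^{2} = \left(\frac{1}{i + 27}\right)^{2} = \left(\frac{1}{27 + i}\right)^{2} = \left(\frac{27 - i}{730}\right)^{2} = \frac{\left(27 - i\right)^{2}}{532900}$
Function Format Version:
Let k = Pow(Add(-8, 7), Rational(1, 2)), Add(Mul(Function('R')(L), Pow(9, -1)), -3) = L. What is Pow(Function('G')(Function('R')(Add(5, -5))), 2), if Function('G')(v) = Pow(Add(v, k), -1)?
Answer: Mul(Rational(1, 532900), Pow(Add(27, Mul(-1, I)), 2)) ≈ Add(0.0013661, Mul(-0.00010133, I))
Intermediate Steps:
Function('R')(L) = Add(27, Mul(9, L))
k = I (k = Pow(-1, Rational(1, 2)) = I ≈ Mul(1.0000, I))
Function('G')(v) = Pow(Add(I, v), -1) (Function('G')(v) = Pow(Add(v, I), -1) = Pow(Add(I, v), -1))
Pow(Function('G')(Function('R')(Add(5, -5))), 2) = Pow(Pow(Add(I, Add(27, Mul(9, Add(5, -5)))), -1), 2) = Pow(Pow(Add(I, Add(27, Mul(9, 0))), -1), 2) = Pow(Pow(Add(I, Add(27, 0)), -1), 2) = Pow(Pow(Add(I, 27), -1), 2) = Pow(Pow(Add(27, I), -1), 2) = Pow(Mul(Rational(1, 730), Add(27, Mul(-1, I))), 2) = Mul(Rational(1, 532900), Pow(Add(27, Mul(-1, I)), 2))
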